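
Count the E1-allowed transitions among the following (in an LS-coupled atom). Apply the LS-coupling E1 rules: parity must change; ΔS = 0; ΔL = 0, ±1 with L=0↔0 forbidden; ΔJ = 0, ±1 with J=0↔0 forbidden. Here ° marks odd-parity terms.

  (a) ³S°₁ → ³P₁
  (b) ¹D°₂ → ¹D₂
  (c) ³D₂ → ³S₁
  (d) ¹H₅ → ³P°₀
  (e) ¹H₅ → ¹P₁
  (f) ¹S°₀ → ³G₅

2

(a) allowed
(b) allowed
(c) forbidden (parity, ΔL fail)
(d) forbidden (ΔS, ΔL, ΔJ fail)
(e) forbidden (parity, ΔL, ΔJ fail)
(f) forbidden (ΔS, ΔL, ΔJ fail)
Total allowed: 2 of 6.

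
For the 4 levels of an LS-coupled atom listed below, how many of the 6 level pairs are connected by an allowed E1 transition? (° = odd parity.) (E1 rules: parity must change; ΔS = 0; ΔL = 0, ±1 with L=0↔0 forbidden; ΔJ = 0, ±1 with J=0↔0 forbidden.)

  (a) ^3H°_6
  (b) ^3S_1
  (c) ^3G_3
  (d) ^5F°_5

(a)–(b): forbidden (ΔL, ΔJ).
(a)–(c): forbidden (ΔJ).
(a)–(d): forbidden (parity, ΔS, ΔL).
(b)–(c): forbidden (parity, ΔL, ΔJ).
(b)–(d): forbidden (ΔS, ΔL, ΔJ).
(c)–(d): forbidden (ΔS, ΔJ).
Allowed pairs: 0 of 6.

0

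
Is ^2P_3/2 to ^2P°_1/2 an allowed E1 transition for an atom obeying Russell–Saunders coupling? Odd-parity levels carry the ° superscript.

Initial level: S=1/2, L=1, J=3/2, parity even. Final level: S=1/2, L=1, J=1/2, parity odd.
Parity must change: even → odd — ok.
ΔS = 0: S: 1/2 → 1/2 — ok.
ΔL = 0, ±1 (not L=0↔0): L: 1 → 1, ΔL = +0 — ok.
ΔJ = 0, ±1 (not J=0↔0): J: 3/2 → 1/2, ΔJ = -1 — ok.
All four E1 rules are satisfied.

allowed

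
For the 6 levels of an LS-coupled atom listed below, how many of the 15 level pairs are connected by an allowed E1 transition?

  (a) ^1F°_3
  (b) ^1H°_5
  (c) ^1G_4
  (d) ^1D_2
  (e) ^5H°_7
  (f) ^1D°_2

4

(a)–(b): forbidden (parity, ΔL, ΔJ).
(a)–(c): allowed.
(a)–(d): allowed.
(a)–(e): forbidden (parity, ΔS, ΔL, ΔJ).
(a)–(f): forbidden (parity).
(b)–(c): allowed.
(b)–(d): forbidden (ΔL, ΔJ).
(b)–(e): forbidden (parity, ΔS, ΔJ).
(b)–(f): forbidden (parity, ΔL, ΔJ).
(c)–(d): forbidden (parity, ΔL, ΔJ).
(c)–(e): forbidden (ΔS, ΔJ).
(c)–(f): forbidden (ΔL, ΔJ).
(d)–(e): forbidden (ΔS, ΔL, ΔJ).
(d)–(f): allowed.
(e)–(f): forbidden (parity, ΔS, ΔL, ΔJ).
Allowed pairs: 4 of 15.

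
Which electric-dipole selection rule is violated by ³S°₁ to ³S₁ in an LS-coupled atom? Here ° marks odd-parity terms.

ΔS = 0: S: 1 → 1 — satisfied.
ΔL = 0, ±1 (not L=0↔0): L: 0 → 0, ΔL = +0 — violated.
ΔJ = 0, ±1 (not J=0↔0): J: 1 → 1, ΔJ = +0 — satisfied.
Parity must change: odd → even — satisfied.

the L=0 ↔ L=0 exclusion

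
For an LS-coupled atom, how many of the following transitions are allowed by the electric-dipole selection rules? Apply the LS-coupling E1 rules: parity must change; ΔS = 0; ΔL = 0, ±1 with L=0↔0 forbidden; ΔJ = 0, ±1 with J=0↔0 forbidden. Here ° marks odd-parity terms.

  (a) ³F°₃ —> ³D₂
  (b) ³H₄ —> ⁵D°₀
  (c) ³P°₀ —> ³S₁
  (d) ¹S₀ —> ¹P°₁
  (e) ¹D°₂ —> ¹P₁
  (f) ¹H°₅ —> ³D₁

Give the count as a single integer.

4

(a) allowed
(b) forbidden (ΔS, ΔL, ΔJ fail)
(c) allowed
(d) allowed
(e) allowed
(f) forbidden (ΔS, ΔL, ΔJ fail)
Total allowed: 4 of 6.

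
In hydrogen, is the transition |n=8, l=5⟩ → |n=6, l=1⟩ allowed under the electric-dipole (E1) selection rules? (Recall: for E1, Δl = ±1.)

forbidden

Initial l = 5, final l = 1, so Δl = -4. E1 requires Δl = ±1: fails.
The transition is electric-dipole forbidden.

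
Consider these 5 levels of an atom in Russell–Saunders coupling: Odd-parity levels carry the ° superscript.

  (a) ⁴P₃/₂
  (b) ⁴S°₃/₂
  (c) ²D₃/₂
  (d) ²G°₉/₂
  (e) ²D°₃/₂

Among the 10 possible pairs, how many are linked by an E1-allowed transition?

2

(a)–(b): allowed.
(a)–(c): forbidden (parity, ΔS).
(a)–(d): forbidden (ΔS, ΔL, ΔJ).
(a)–(e): forbidden (ΔS).
(b)–(c): forbidden (ΔS, ΔL).
(b)–(d): forbidden (parity, ΔS, ΔL, ΔJ).
(b)–(e): forbidden (parity, ΔS, ΔL).
(c)–(d): forbidden (ΔL, ΔJ).
(c)–(e): allowed.
(d)–(e): forbidden (parity, ΔL, ΔJ).
Allowed pairs: 2 of 10.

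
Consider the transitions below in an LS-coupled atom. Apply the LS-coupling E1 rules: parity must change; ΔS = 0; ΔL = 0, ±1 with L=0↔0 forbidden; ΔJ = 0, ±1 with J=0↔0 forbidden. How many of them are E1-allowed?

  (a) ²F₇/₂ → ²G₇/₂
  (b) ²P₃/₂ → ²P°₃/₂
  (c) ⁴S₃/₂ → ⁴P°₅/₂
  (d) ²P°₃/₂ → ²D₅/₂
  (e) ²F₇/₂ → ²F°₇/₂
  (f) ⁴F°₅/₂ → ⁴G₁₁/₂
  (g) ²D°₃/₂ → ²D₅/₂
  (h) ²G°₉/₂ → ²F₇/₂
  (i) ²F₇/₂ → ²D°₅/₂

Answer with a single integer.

7

(a) forbidden (parity fails)
(b) allowed
(c) allowed
(d) allowed
(e) allowed
(f) forbidden (ΔJ fails)
(g) allowed
(h) allowed
(i) allowed
Total allowed: 7 of 9.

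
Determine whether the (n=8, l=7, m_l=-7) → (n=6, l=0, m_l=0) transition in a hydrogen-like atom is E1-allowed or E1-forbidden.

l: 7 → 0 (Δl = -7). Δl = ±1 fails.
m_l: -7 → 0 (Δm_l = +7). |Δm_l| ≤ 1 fails.
The transition is electric-dipole forbidden.

forbidden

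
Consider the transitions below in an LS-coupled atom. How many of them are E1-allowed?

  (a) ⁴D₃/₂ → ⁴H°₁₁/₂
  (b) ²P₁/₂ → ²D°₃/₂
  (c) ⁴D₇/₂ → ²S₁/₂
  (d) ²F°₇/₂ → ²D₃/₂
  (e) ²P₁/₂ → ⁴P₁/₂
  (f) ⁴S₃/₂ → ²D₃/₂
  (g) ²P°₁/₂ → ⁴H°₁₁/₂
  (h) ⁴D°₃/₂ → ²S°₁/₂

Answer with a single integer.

(a) forbidden (ΔL, ΔJ fail)
(b) allowed
(c) forbidden (parity, ΔS, ΔL, ΔJ fail)
(d) forbidden (ΔJ fails)
(e) forbidden (parity, ΔS fail)
(f) forbidden (parity, ΔS, ΔL fail)
(g) forbidden (parity, ΔS, ΔL, ΔJ fail)
(h) forbidden (parity, ΔS, ΔL fail)
Total allowed: 1 of 8.

1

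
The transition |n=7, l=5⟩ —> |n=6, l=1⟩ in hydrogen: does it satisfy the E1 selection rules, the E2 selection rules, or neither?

Δl = 1 − 5 = -4; l_i + l_f = 6.
E1 (Δl = ±1): not satisfied.
E2 (Δl = 0,±2, l_i+l_f ≥ 2): not satisfied.

neither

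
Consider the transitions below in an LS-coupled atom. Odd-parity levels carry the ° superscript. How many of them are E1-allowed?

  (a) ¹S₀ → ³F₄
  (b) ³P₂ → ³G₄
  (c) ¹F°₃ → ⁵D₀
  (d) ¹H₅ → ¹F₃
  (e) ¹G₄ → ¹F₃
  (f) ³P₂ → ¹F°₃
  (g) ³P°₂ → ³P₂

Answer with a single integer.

1

(a) forbidden (parity, ΔS, ΔL, ΔJ fail)
(b) forbidden (parity, ΔL, ΔJ fail)
(c) forbidden (ΔS, ΔJ fail)
(d) forbidden (parity, ΔL, ΔJ fail)
(e) forbidden (parity fails)
(f) forbidden (ΔS, ΔL fail)
(g) allowed
Total allowed: 1 of 7.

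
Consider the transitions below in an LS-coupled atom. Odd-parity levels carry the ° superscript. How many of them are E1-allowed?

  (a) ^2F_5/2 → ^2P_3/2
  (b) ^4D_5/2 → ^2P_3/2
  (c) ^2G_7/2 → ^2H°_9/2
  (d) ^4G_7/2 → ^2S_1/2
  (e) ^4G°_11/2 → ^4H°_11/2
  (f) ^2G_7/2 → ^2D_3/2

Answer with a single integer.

1

(a) forbidden (parity, ΔL fail)
(b) forbidden (parity, ΔS fail)
(c) allowed
(d) forbidden (parity, ΔS, ΔL, ΔJ fail)
(e) forbidden (parity fails)
(f) forbidden (parity, ΔL, ΔJ fail)
Total allowed: 1 of 6.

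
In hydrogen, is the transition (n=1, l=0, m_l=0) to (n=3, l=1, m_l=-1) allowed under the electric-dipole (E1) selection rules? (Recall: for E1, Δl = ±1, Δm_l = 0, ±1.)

Δl = 1 − 0 = +1; the E1 rule Δl = ±1 is passes.
m_l: 0 → -1 (Δm_l = -1). |Δm_l| ≤ 1 passes.
All E1 selection rules are satisfied.

allowed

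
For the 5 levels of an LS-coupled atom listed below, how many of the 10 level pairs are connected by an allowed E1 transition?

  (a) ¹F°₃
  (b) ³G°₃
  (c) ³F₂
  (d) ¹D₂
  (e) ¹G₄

3

(a)–(b): forbidden (parity, ΔS).
(a)–(c): forbidden (ΔS).
(a)–(d): allowed.
(a)–(e): allowed.
(b)–(c): allowed.
(b)–(d): forbidden (ΔS, ΔL).
(b)–(e): forbidden (ΔS).
(c)–(d): forbidden (parity, ΔS).
(c)–(e): forbidden (parity, ΔS, ΔJ).
(d)–(e): forbidden (parity, ΔL, ΔJ).
Allowed pairs: 3 of 10.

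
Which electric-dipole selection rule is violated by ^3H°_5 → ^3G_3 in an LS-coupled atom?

Parity must change: odd → even — passes.
ΔS = 0: S: 1 → 1 — passes.
ΔL = 0, ±1 (not L=0↔0): L: 5 → 4, ΔL = -1 — passes.
ΔJ = 0, ±1 (not J=0↔0): J: 5 → 3, ΔJ = -2 — fails.

the ΔJ = 0, ±1 rule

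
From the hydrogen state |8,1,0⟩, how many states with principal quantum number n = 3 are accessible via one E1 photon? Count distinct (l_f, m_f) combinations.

4

E1 requires Δl = ±1, so l_f ∈ {0, 2}; with 0 ≤ l_f ≤ n_f−1 = 2, the allowed l_f values are {0, 2}.
For l_f = 0: m_f ∈ {m_i−1, m_i, m_i+1} ∩ [−0, 0] = {0} → 1 state.
For l_f = 2: m_f ∈ {m_i−1, m_i, m_i+1} ∩ [−2, 2] = {-1, 0, 1} → 3 states.
Total: 4.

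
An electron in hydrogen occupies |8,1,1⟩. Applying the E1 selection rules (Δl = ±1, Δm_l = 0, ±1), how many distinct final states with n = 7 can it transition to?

E1 requires Δl = ±1, so l_f ∈ {0, 2}; with 0 ≤ l_f ≤ n_f−1 = 6, the allowed l_f values are {0, 2}.
For l_f = 0: m_f ∈ {m_i−1, m_i, m_i+1} ∩ [−0, 0] = {0} → 1 state.
For l_f = 2: m_f ∈ {m_i−1, m_i, m_i+1} ∩ [−2, 2] = {0, 1, 2} → 3 states.
Total: 4.

4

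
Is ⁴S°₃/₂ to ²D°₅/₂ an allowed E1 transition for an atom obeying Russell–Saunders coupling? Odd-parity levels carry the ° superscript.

Parity must change: odd → odd — ✗.
ΔS = 0: S: 3/2 → 1/2 — ✗.
ΔL = 0, ±1 (not L=0↔0): L: 0 → 2, ΔL = +2 — ✗.
ΔJ = 0, ±1 (not J=0↔0): J: 3/2 → 5/2, ΔJ = +1 — ✓.
Rule(s) violated: parity, ΔS, ΔL.

forbidden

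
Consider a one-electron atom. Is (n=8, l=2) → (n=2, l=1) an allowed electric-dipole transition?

l: 2 → 1 (Δl = -1). Δl = ±1 passes.
All E1 selection rules are satisfied.

allowed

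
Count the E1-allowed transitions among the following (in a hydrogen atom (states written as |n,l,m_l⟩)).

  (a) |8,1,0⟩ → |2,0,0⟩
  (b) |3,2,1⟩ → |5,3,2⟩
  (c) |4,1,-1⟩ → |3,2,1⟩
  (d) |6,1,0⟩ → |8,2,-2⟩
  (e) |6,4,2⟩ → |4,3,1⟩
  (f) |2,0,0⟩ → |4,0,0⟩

3

(a) allowed
(b) allowed
(c) forbidden — Δm_l = +2 (E1 requires Δm_l = 0, ±1)
(d) forbidden — Δm_l = -2 (E1 requires Δm_l = 0, ±1)
(e) allowed
(f) forbidden — Δl = +0 (E1 requires Δl = ±1)
Total allowed: 3 of 6.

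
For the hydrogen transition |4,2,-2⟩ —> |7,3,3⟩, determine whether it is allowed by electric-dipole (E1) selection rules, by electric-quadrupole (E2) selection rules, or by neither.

Δl = 3 − 2 = +1; l_i + l_f = 5.
Δm_l = +5.
E1 (Δl = ±1, |Δm_l| ≤ 1): not satisfied.
E2 (Δl = 0,±2, l_i+l_f ≥ 2, |Δm_l| ≤ 2): not satisfied.

neither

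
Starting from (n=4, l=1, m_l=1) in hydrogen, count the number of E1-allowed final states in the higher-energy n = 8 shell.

4

E1 requires Δl = ±1, so l_f ∈ {0, 2}; with 0 ≤ l_f ≤ n_f−1 = 7, the allowed l_f values are {0, 2}.
For l_f = 0: m_f ∈ {m_i−1, m_i, m_i+1} ∩ [−0, 0] = {0} → 1 state.
For l_f = 2: m_f ∈ {m_i−1, m_i, m_i+1} ∩ [−2, 2] = {0, 1, 2} → 3 states.
Total: 4.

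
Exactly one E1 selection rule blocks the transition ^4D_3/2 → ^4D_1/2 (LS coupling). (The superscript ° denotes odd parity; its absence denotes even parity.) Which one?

parity

Parity must change: even → even — fails.
ΔS = 0: S: 3/2 → 3/2 — ok.
ΔL = 0, ±1 (not L=0↔0): L: 2 → 2, ΔL = +0 — ok.
ΔJ = 0, ±1 (not J=0↔0): J: 3/2 → 1/2, ΔJ = -1 — ok.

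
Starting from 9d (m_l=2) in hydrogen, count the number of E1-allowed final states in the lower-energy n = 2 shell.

1

E1 requires Δl = ±1, so l_f ∈ {1, 3}; with 0 ≤ l_f ≤ n_f−1 = 1, the allowed l_f values are {1}.
For l_f = 1: m_f ∈ {m_i−1, m_i, m_i+1} ∩ [−1, 1] = {1} → 1 state.
Total: 1.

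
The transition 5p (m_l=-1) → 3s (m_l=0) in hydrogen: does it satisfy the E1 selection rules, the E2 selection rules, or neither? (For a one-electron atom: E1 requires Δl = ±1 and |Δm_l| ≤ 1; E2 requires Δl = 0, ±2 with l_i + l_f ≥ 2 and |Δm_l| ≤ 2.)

E1

Δl = 0 − 1 = -1; l_i + l_f = 1.
Δm_l = +1.
E1 (Δl = ±1, |Δm_l| ≤ 1): satisfied.
E2 (Δl = 0,±2, l_i+l_f ≥ 2, |Δm_l| ≤ 2): not satisfied.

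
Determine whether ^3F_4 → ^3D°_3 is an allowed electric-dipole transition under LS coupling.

Parity must change: even → odd — ✓.
ΔS = 0: S: 1 → 1 — ✓.
ΔL = 0, ±1 (not L=0↔0): L: 3 → 2, ΔL = -1 — ✓.
ΔJ = 0, ±1 (not J=0↔0): J: 4 → 3, ΔJ = -1 — ✓.
All four E1 rules are satisfied.

allowed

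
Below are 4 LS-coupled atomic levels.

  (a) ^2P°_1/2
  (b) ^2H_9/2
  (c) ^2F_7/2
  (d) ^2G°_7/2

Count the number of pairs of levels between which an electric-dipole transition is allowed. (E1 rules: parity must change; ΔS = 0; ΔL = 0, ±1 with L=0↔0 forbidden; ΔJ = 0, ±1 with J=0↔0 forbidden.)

2

(a)–(b): forbidden (ΔL, ΔJ).
(a)–(c): forbidden (ΔL, ΔJ).
(a)–(d): forbidden (parity, ΔL, ΔJ).
(b)–(c): forbidden (parity, ΔL).
(b)–(d): allowed.
(c)–(d): allowed.
Allowed pairs: 2 of 6.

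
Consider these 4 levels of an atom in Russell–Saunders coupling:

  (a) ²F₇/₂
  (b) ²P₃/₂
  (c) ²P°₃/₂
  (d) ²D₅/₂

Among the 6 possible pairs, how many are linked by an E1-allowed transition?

(a)–(b): forbidden (parity, ΔL, ΔJ).
(a)–(c): forbidden (ΔL, ΔJ).
(a)–(d): forbidden (parity).
(b)–(c): allowed.
(b)–(d): forbidden (parity).
(c)–(d): allowed.
Allowed pairs: 2 of 6.

2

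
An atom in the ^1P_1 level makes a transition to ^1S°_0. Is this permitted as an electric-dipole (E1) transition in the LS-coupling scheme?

allowed

Initial level: S=0, L=1, J=1, parity even. Final level: S=0, L=0, J=0, parity odd.
Parity must change: even → odd — passes.
ΔS = 0: S: 0 → 0 — passes.
ΔL = 0, ±1 (not L=0↔0): L: 1 → 0, ΔL = -1 — passes.
ΔJ = 0, ±1 (not J=0↔0): J: 1 → 0, ΔJ = -1 — passes.
All four E1 rules are satisfied.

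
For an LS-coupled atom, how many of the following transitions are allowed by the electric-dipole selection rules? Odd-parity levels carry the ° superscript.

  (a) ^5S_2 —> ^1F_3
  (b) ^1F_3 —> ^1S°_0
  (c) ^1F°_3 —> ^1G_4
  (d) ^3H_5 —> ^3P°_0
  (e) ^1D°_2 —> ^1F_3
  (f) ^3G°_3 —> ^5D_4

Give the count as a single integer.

2

(a) forbidden (parity, ΔS, ΔL fail)
(b) forbidden (ΔL, ΔJ fail)
(c) allowed
(d) forbidden (ΔL, ΔJ fail)
(e) allowed
(f) forbidden (ΔS, ΔL fail)
Total allowed: 2 of 6.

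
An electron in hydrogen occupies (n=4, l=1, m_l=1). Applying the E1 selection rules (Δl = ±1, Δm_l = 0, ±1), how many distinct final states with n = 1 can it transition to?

1

E1 requires Δl = ±1, so l_f ∈ {0, 2}; with 0 ≤ l_f ≤ n_f−1 = 0, the allowed l_f values are {0}.
For l_f = 0: m_f ∈ {m_i−1, m_i, m_i+1} ∩ [−0, 0] = {0} → 1 state.
Total: 1.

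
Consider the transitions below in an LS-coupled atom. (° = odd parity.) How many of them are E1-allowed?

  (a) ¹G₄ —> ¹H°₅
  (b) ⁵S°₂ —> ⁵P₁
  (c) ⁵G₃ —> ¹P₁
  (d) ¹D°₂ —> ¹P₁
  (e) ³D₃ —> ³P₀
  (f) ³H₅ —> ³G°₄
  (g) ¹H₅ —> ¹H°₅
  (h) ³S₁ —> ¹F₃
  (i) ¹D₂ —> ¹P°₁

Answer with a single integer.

6

(a) allowed
(b) allowed
(c) forbidden (parity, ΔS, ΔL, ΔJ fail)
(d) allowed
(e) forbidden (parity, ΔJ fail)
(f) allowed
(g) allowed
(h) forbidden (parity, ΔS, ΔL, ΔJ fail)
(i) allowed
Total allowed: 6 of 9.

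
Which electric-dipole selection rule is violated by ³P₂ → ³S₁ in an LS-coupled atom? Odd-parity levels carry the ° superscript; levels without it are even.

parity

Initial level: S=1, L=1, J=2, parity even. Final level: S=1, L=0, J=1, parity even.
ΔJ = 0, ±1 (not J=0↔0): J: 2 → 1, ΔJ = -1 — satisfied.
ΔL = 0, ±1 (not L=0↔0): L: 1 → 0, ΔL = -1 — satisfied.
Parity must change: even → even — violated.
ΔS = 0: S: 1 → 1 — satisfied.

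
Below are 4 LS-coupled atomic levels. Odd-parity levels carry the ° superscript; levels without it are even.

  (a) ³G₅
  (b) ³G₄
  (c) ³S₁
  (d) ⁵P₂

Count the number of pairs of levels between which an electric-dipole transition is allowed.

0

(a)–(b): forbidden (parity).
(a)–(c): forbidden (parity, ΔL, ΔJ).
(a)–(d): forbidden (parity, ΔS, ΔL, ΔJ).
(b)–(c): forbidden (parity, ΔL, ΔJ).
(b)–(d): forbidden (parity, ΔS, ΔL, ΔJ).
(c)–(d): forbidden (parity, ΔS).
Allowed pairs: 0 of 6.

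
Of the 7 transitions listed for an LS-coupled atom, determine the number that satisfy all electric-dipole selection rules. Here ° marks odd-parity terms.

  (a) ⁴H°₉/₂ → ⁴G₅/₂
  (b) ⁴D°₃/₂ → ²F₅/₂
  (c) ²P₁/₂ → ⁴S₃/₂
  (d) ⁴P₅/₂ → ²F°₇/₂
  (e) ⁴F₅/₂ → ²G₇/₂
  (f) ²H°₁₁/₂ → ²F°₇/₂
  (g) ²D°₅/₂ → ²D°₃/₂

0

(a) forbidden (ΔJ fails)
(b) forbidden (ΔS fails)
(c) forbidden (parity, ΔS fail)
(d) forbidden (ΔS, ΔL fail)
(e) forbidden (parity, ΔS fail)
(f) forbidden (parity, ΔL, ΔJ fail)
(g) forbidden (parity fails)
Total allowed: 0 of 7.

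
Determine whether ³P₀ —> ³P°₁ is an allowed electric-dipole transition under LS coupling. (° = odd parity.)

allowed

Parity must change: even → odd — passes.
ΔJ = 0, ±1 (not J=0↔0): J: 0 → 1, ΔJ = +1 — passes.
ΔL = 0, ±1 (not L=0↔0): L: 1 → 1, ΔL = +0 — passes.
ΔS = 0: S: 1 → 1 — passes.
All four E1 rules are satisfied.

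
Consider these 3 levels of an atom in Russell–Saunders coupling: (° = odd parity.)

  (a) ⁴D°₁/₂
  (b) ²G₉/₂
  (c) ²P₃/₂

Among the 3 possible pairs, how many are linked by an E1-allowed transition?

0

(a)–(b): forbidden (ΔS, ΔL, ΔJ).
(a)–(c): forbidden (ΔS).
(b)–(c): forbidden (parity, ΔL, ΔJ).
Allowed pairs: 0 of 3.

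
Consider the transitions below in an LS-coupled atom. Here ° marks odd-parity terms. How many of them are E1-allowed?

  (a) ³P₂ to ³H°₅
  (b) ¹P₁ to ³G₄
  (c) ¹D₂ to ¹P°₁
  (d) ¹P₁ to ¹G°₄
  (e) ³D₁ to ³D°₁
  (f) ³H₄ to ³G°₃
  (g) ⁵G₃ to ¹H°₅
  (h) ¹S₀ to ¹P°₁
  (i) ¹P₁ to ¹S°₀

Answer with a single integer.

5

(a) forbidden (ΔL, ΔJ fail)
(b) forbidden (parity, ΔS, ΔL, ΔJ fail)
(c) allowed
(d) forbidden (ΔL, ΔJ fail)
(e) allowed
(f) allowed
(g) forbidden (ΔS, ΔJ fail)
(h) allowed
(i) allowed
Total allowed: 5 of 9.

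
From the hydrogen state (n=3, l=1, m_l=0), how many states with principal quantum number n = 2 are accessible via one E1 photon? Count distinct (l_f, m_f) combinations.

1

E1 requires Δl = ±1, so l_f ∈ {0, 2}; with 0 ≤ l_f ≤ n_f−1 = 1, the allowed l_f values are {0}.
For l_f = 0: m_f ∈ {m_i−1, m_i, m_i+1} ∩ [−0, 0] = {0} → 1 state.
Total: 1.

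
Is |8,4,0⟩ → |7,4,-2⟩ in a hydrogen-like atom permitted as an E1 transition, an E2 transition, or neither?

Δl = 4 − 4 = +0; l_i + l_f = 8.
Δm_l = -2.
E1 (Δl = ±1, |Δm_l| ≤ 1): not satisfied.
E2 (Δl = 0,±2, l_i+l_f ≥ 2, |Δm_l| ≤ 2): satisfied.

E2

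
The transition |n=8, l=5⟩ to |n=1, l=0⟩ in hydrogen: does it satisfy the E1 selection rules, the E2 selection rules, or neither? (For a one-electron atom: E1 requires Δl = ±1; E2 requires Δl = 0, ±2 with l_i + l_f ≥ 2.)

neither

Δl = 0 − 5 = -5; l_i + l_f = 5.
E1 (Δl = ±1): not satisfied.
E2 (Δl = 0,±2, l_i+l_f ≥ 2): not satisfied.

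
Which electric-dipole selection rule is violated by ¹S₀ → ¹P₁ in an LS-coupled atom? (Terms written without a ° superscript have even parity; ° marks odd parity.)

parity

Parity must change: even → even — fails.
ΔS = 0: S: 0 → 0 — ok.
ΔL = 0, ±1 (not L=0↔0): L: 0 → 1, ΔL = +1 — ok.
ΔJ = 0, ±1 (not J=0↔0): J: 0 → 1, ΔJ = +1 — ok.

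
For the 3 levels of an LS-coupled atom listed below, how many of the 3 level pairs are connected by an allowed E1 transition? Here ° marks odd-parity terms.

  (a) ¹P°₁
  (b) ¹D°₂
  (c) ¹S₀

1

(a)–(b): forbidden (parity).
(a)–(c): allowed.
(b)–(c): forbidden (ΔL, ΔJ).
Allowed pairs: 1 of 3.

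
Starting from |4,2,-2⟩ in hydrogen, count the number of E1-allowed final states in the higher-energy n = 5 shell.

E1 requires Δl = ±1, so l_f ∈ {1, 3}; with 0 ≤ l_f ≤ n_f−1 = 4, the allowed l_f values are {1, 3}.
For l_f = 1: m_f ∈ {m_i−1, m_i, m_i+1} ∩ [−1, 1] = {-1} → 1 state.
For l_f = 3: m_f ∈ {m_i−1, m_i, m_i+1} ∩ [−3, 3] = {-3, -2, -1} → 3 states.
Total: 4.

4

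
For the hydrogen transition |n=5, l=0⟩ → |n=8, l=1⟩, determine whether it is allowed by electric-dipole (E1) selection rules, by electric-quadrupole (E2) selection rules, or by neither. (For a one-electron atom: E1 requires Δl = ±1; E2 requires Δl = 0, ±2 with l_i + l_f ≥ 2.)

E1

Δl = 1 − 0 = +1; l_i + l_f = 1.
E1 (Δl = ±1): satisfied.
E2 (Δl = 0,±2, l_i+l_f ≥ 2): not satisfied.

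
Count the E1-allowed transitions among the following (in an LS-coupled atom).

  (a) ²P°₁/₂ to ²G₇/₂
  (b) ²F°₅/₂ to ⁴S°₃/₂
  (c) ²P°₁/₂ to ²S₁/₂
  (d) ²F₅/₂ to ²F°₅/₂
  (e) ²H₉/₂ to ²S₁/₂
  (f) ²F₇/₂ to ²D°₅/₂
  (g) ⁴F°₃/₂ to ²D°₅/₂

(a) forbidden (ΔL, ΔJ fail)
(b) forbidden (parity, ΔS, ΔL fail)
(c) allowed
(d) allowed
(e) forbidden (parity, ΔL, ΔJ fail)
(f) allowed
(g) forbidden (parity, ΔS fail)
Total allowed: 3 of 7.

3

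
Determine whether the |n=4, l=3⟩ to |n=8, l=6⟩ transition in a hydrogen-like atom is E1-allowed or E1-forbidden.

forbidden

Initial l = 3, final l = 6, so Δl = +3. E1 requires Δl = ±1: fails.
The transition is electric-dipole forbidden.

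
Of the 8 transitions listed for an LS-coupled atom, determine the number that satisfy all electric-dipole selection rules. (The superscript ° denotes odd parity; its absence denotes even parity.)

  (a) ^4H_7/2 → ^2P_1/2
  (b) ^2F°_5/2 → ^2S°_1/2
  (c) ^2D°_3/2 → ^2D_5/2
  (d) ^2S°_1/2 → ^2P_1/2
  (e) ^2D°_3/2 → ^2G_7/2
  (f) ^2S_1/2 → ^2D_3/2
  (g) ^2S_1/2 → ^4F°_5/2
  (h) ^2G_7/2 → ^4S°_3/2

(a) forbidden (parity, ΔS, ΔL, ΔJ fail)
(b) forbidden (parity, ΔL, ΔJ fail)
(c) allowed
(d) allowed
(e) forbidden (ΔL, ΔJ fail)
(f) forbidden (parity, ΔL fail)
(g) forbidden (ΔS, ΔL, ΔJ fail)
(h) forbidden (ΔS, ΔL, ΔJ fail)
Total allowed: 2 of 8.

2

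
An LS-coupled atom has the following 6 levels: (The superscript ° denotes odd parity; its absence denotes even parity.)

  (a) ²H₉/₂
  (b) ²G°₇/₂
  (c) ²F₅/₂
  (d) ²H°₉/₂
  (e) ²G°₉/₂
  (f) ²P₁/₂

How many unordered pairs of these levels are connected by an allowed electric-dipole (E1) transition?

(a)–(b): allowed.
(a)–(c): forbidden (parity, ΔL, ΔJ).
(a)–(d): allowed.
(a)–(e): allowed.
(a)–(f): forbidden (parity, ΔL, ΔJ).
(b)–(c): allowed.
(b)–(d): forbidden (parity).
(b)–(e): forbidden (parity).
(b)–(f): forbidden (ΔL, ΔJ).
(c)–(d): forbidden (ΔL, ΔJ).
(c)–(e): forbidden (ΔJ).
(c)–(f): forbidden (parity, ΔL, ΔJ).
(d)–(e): forbidden (parity).
(d)–(f): forbidden (ΔL, ΔJ).
(e)–(f): forbidden (ΔL, ΔJ).
Allowed pairs: 4 of 15.

4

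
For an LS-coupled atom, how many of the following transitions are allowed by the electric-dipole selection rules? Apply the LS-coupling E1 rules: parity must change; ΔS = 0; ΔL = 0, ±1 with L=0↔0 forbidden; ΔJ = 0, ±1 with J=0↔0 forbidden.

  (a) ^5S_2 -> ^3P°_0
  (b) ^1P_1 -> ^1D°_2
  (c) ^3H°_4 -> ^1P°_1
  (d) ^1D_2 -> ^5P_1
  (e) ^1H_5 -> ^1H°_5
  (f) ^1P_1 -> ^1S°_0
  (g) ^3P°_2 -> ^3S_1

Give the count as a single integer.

4

(a) forbidden (ΔS, ΔJ fail)
(b) allowed
(c) forbidden (parity, ΔS, ΔL, ΔJ fail)
(d) forbidden (parity, ΔS fail)
(e) allowed
(f) allowed
(g) allowed
Total allowed: 4 of 7.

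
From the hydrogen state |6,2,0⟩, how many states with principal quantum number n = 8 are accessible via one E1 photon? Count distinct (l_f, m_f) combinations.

E1 requires Δl = ±1, so l_f ∈ {1, 3}; with 0 ≤ l_f ≤ n_f−1 = 7, the allowed l_f values are {1, 3}.
For l_f = 1: m_f ∈ {m_i−1, m_i, m_i+1} ∩ [−1, 1] = {-1, 0, 1} → 3 states.
For l_f = 3: m_f ∈ {m_i−1, m_i, m_i+1} ∩ [−3, 3] = {-1, 0, 1} → 3 states.
Total: 6.

6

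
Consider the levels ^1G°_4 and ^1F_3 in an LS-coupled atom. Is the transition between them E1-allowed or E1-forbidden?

allowed

ΔJ = 0, ±1 (not J=0↔0): J: 4 → 3, ΔJ = -1 — ok.
Parity must change: odd → even — ok.
ΔS = 0: S: 0 → 0 — ok.
ΔL = 0, ±1 (not L=0↔0): L: 4 → 3, ΔL = -1 — ok.
All four E1 rules are satisfied.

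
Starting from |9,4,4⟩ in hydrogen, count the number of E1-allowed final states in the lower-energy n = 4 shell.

E1 requires Δl = ±1, so l_f ∈ {3, 5}; with 0 ≤ l_f ≤ n_f−1 = 3, the allowed l_f values are {3}.
For l_f = 3: m_f ∈ {m_i−1, m_i, m_i+1} ∩ [−3, 3] = {3} → 1 state.
Total: 1.

1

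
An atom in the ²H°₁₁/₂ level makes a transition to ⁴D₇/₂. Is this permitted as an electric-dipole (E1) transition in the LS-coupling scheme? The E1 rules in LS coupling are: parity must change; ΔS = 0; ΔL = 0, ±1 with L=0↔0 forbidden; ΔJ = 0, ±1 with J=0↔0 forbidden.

forbidden

Reading off the term symbols: S 1/2→3/2, L 5→2, J 11/2→7/2, parity odd→even.
Parity must change: odd → even — passes.
ΔS = 0: S: 1/2 → 3/2 — fails.
ΔL = 0, ±1 (not L=0↔0): L: 5 → 2, ΔL = -3 — fails.
ΔJ = 0, ±1 (not J=0↔0): J: 11/2 → 7/2, ΔJ = -2 — fails.
Rule(s) violated: ΔS, ΔL, ΔJ.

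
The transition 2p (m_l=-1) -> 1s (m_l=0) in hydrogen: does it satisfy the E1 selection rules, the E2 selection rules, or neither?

Δl = 0 − 1 = -1; l_i + l_f = 1.
Δm_l = +1.
E1 (Δl = ±1, |Δm_l| ≤ 1): satisfied.
E2 (Δl = 0,±2, l_i+l_f ≥ 2, |Δm_l| ≤ 2): not satisfied.

E1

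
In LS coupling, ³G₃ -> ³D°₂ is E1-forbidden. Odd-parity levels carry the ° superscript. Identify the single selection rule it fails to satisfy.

the ΔL = 0, ±1 rule

Initial level: S=1, L=4, J=3, parity even. Final level: S=1, L=2, J=2, parity odd.
Parity must change: even → odd — passes.
ΔS = 0: S: 1 → 1 — passes.
ΔL = 0, ±1 (not L=0↔0): L: 4 → 2, ΔL = -2 — fails.
ΔJ = 0, ±1 (not J=0↔0): J: 3 → 2, ΔJ = -1 — passes.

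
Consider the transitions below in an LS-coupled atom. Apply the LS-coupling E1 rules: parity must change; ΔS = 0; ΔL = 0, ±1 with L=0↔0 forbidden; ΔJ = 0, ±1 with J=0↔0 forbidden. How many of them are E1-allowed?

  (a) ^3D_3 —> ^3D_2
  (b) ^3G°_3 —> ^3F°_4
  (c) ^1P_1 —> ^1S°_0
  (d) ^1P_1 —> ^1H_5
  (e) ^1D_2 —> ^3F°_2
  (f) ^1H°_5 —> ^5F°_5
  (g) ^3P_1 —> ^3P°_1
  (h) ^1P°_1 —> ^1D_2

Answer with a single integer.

(a) forbidden (parity fails)
(b) forbidden (parity fails)
(c) allowed
(d) forbidden (parity, ΔL, ΔJ fail)
(e) forbidden (ΔS fails)
(f) forbidden (parity, ΔS, ΔL fail)
(g) allowed
(h) allowed
Total allowed: 3 of 8.

3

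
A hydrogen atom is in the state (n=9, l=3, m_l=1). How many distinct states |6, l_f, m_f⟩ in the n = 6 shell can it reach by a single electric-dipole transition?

E1 requires Δl = ±1, so l_f ∈ {2, 4}; with 0 ≤ l_f ≤ n_f−1 = 5, the allowed l_f values are {2, 4}.
For l_f = 2: m_f ∈ {m_i−1, m_i, m_i+1} ∩ [−2, 2] = {0, 1, 2} → 3 states.
For l_f = 4: m_f ∈ {m_i−1, m_i, m_i+1} ∩ [−4, 4] = {0, 1, 2} → 3 states.
Total: 6.

6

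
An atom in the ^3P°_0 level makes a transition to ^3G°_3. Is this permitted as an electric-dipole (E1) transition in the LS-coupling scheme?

forbidden

Initial level: S=1, L=1, J=0, parity odd. Final level: S=1, L=4, J=3, parity odd.
Parity must change: odd → odd — ✗.
ΔS = 0: S: 1 → 1 — ✓.
ΔL = 0, ±1 (not L=0↔0): L: 1 → 4, ΔL = +3 — ✗.
ΔJ = 0, ±1 (not J=0↔0): J: 0 → 3, ΔJ = +3 — ✗.
Rule(s) violated: parity, ΔL, ΔJ.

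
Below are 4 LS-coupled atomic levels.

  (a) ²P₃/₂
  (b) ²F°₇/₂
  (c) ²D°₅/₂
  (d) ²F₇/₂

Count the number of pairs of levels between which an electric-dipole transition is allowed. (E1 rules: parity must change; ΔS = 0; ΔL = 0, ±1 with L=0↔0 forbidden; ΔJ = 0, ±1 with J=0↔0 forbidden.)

3

(a)–(b): forbidden (ΔL, ΔJ).
(a)–(c): allowed.
(a)–(d): forbidden (parity, ΔL, ΔJ).
(b)–(c): forbidden (parity).
(b)–(d): allowed.
(c)–(d): allowed.
Allowed pairs: 3 of 6.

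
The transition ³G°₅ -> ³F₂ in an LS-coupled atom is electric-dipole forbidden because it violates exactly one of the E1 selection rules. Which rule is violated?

Initial level: S=1, L=4, J=5, parity odd. Final level: S=1, L=3, J=2, parity even.
Parity must change: odd → even — satisfied.
ΔS = 0: S: 1 → 1 — satisfied.
ΔL = 0, ±1 (not L=0↔0): L: 4 → 3, ΔL = -1 — satisfied.
ΔJ = 0, ±1 (not J=0↔0): J: 5 → 2, ΔJ = -3 — violated.

the ΔJ = 0, ±1 rule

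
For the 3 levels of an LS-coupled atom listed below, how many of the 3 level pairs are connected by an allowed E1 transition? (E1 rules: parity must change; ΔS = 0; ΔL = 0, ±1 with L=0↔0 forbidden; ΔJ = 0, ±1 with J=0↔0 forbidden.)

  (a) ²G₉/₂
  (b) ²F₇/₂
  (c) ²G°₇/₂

(a)–(b): forbidden (parity).
(a)–(c): allowed.
(b)–(c): allowed.
Allowed pairs: 2 of 3.

2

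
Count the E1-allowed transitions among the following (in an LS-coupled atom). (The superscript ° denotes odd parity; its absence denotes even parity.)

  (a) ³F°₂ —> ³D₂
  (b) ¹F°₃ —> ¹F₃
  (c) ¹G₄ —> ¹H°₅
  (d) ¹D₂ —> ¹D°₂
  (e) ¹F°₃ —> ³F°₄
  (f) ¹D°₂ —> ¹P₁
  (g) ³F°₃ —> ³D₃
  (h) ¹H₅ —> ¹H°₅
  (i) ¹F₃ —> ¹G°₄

8

(a) allowed
(b) allowed
(c) allowed
(d) allowed
(e) forbidden (parity, ΔS fail)
(f) allowed
(g) allowed
(h) allowed
(i) allowed
Total allowed: 8 of 9.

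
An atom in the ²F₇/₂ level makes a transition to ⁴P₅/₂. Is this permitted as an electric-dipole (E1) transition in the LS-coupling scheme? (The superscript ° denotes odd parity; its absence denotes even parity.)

Initial level: S=1/2, L=3, J=7/2, parity even. Final level: S=3/2, L=1, J=5/2, parity even.
Parity must change: even → even — fails.
ΔS = 0: S: 1/2 → 3/2 — fails.
ΔL = 0, ±1 (not L=0↔0): L: 3 → 1, ΔL = -2 — fails.
ΔJ = 0, ±1 (not J=0↔0): J: 7/2 → 5/2, ΔJ = -1 — passes.
Rule(s) violated: parity, ΔS, ΔL.

forbidden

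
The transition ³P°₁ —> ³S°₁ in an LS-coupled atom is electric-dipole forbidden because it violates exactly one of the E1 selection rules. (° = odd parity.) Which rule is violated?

parity

Parity must change: odd → odd — fails.
ΔS = 0: S: 1 → 1 — passes.
ΔL = 0, ±1 (not L=0↔0): L: 1 → 0, ΔL = -1 — passes.
ΔJ = 0, ±1 (not J=0↔0): J: 1 → 1, ΔJ = +0 — passes.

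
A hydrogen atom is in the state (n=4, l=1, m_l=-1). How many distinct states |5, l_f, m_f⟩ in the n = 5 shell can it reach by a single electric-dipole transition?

E1 requires Δl = ±1, so l_f ∈ {0, 2}; with 0 ≤ l_f ≤ n_f−1 = 4, the allowed l_f values are {0, 2}.
For l_f = 0: m_f ∈ {m_i−1, m_i, m_i+1} ∩ [−0, 0] = {0} → 1 state.
For l_f = 2: m_f ∈ {m_i−1, m_i, m_i+1} ∩ [−2, 2] = {-2, -1, 0} → 3 states.
Total: 4.

4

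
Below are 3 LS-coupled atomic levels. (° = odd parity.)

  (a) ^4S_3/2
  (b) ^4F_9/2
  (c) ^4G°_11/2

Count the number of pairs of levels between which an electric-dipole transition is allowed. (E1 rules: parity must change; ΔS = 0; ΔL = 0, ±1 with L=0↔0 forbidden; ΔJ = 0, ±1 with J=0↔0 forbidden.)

1

(a)–(b): forbidden (parity, ΔL, ΔJ).
(a)–(c): forbidden (ΔL, ΔJ).
(b)–(c): allowed.
Allowed pairs: 1 of 3.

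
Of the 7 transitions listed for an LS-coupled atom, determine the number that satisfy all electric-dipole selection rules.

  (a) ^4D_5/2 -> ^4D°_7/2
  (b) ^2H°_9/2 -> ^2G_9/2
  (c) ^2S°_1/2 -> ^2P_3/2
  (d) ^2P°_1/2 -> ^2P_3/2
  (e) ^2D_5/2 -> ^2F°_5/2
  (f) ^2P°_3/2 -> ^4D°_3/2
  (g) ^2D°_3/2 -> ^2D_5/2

(a) allowed
(b) allowed
(c) allowed
(d) allowed
(e) allowed
(f) forbidden (parity, ΔS fail)
(g) allowed
Total allowed: 6 of 7.

6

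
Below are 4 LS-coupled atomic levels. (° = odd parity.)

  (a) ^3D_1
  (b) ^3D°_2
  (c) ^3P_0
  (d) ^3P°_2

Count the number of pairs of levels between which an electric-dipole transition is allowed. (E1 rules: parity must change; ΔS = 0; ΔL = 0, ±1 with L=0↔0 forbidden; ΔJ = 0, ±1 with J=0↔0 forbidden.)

(a)–(b): allowed.
(a)–(c): forbidden (parity).
(a)–(d): allowed.
(b)–(c): forbidden (ΔJ).
(b)–(d): forbidden (parity).
(c)–(d): forbidden (ΔJ).
Allowed pairs: 2 of 6.

2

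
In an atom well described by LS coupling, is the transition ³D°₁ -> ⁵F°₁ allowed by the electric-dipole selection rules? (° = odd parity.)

forbidden

ΔL = 0, ±1 (not L=0↔0): L: 2 → 3, ΔL = +1 — ok.
ΔS = 0: S: 1 → 2 — fails.
ΔJ = 0, ±1 (not J=0↔0): J: 1 → 1, ΔJ = +0 — ok.
Parity must change: odd → odd — fails.
Rule(s) violated: parity, ΔS.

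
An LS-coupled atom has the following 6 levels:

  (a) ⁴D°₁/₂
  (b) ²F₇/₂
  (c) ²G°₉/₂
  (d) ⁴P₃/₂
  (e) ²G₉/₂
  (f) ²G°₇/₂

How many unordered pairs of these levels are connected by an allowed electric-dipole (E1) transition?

(a)–(b): forbidden (ΔS, ΔJ).
(a)–(c): forbidden (parity, ΔS, ΔL, ΔJ).
(a)–(d): allowed.
(a)–(e): forbidden (ΔS, ΔL, ΔJ).
(a)–(f): forbidden (parity, ΔS, ΔL, ΔJ).
(b)–(c): allowed.
(b)–(d): forbidden (parity, ΔS, ΔL, ΔJ).
(b)–(e): forbidden (parity).
(b)–(f): allowed.
(c)–(d): forbidden (ΔS, ΔL, ΔJ).
(c)–(e): allowed.
(c)–(f): forbidden (parity).
(d)–(e): forbidden (parity, ΔS, ΔL, ΔJ).
(d)–(f): forbidden (ΔS, ΔL, ΔJ).
(e)–(f): allowed.
Allowed pairs: 5 of 15.

5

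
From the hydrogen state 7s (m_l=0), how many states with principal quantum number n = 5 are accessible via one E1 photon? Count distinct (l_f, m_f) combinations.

E1 requires Δl = ±1, so l_f ∈ {-1, 1}; with 0 ≤ l_f ≤ n_f−1 = 4, the allowed l_f values are {1}.
For l_f = 1: m_f ∈ {m_i−1, m_i, m_i+1} ∩ [−1, 1] = {-1, 0, 1} → 3 states.
Total: 3.

3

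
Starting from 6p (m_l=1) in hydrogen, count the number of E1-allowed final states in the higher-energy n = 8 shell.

E1 requires Δl = ±1, so l_f ∈ {0, 2}; with 0 ≤ l_f ≤ n_f−1 = 7, the allowed l_f values are {0, 2}.
For l_f = 0: m_f ∈ {m_i−1, m_i, m_i+1} ∩ [−0, 0] = {0} → 1 state.
For l_f = 2: m_f ∈ {m_i−1, m_i, m_i+1} ∩ [−2, 2] = {0, 1, 2} → 3 states.
Total: 4.

4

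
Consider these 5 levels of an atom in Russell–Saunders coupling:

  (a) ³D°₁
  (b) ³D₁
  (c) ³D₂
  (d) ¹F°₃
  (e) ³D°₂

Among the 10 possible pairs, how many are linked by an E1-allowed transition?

4

(a)–(b): allowed.
(a)–(c): allowed.
(a)–(d): forbidden (parity, ΔS, ΔJ).
(a)–(e): forbidden (parity).
(b)–(c): forbidden (parity).
(b)–(d): forbidden (ΔS, ΔJ).
(b)–(e): allowed.
(c)–(d): forbidden (ΔS).
(c)–(e): allowed.
(d)–(e): forbidden (parity, ΔS).
Allowed pairs: 4 of 10.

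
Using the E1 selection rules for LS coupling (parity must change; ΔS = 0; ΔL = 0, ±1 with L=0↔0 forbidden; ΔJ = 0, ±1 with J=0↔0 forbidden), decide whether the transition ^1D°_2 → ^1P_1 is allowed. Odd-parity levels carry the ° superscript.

Initial level: S=0, L=2, J=2, parity odd. Final level: S=0, L=1, J=1, parity even.
ΔS = 0: S: 0 → 0 — satisfied.
ΔJ = 0, ±1 (not J=0↔0): J: 2 → 1, ΔJ = -1 — satisfied.
ΔL = 0, ±1 (not L=0↔0): L: 2 → 1, ΔL = -1 — satisfied.
Parity must change: odd → even — satisfied.
All four E1 rules are satisfied.

allowed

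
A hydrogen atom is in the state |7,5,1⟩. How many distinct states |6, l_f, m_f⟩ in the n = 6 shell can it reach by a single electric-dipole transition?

3

E1 requires Δl = ±1, so l_f ∈ {4, 6}; with 0 ≤ l_f ≤ n_f−1 = 5, the allowed l_f values are {4}.
For l_f = 4: m_f ∈ {m_i−1, m_i, m_i+1} ∩ [−4, 4] = {0, 1, 2} → 3 states.
Total: 3.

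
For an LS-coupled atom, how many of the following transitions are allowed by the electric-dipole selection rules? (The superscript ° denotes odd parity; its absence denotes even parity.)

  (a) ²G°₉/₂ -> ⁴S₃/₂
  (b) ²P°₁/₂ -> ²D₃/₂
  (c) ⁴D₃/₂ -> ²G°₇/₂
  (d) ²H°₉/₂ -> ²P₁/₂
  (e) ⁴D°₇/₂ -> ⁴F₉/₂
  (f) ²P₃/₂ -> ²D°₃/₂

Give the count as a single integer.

3

(a) forbidden (ΔS, ΔL, ΔJ fail)
(b) allowed
(c) forbidden (ΔS, ΔL, ΔJ fail)
(d) forbidden (ΔL, ΔJ fail)
(e) allowed
(f) allowed
Total allowed: 3 of 6.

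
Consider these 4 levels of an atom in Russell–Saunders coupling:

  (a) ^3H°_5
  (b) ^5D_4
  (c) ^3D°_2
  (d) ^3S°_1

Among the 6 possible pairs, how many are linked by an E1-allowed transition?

0

(a)–(b): forbidden (ΔS, ΔL).
(a)–(c): forbidden (parity, ΔL, ΔJ).
(a)–(d): forbidden (parity, ΔL, ΔJ).
(b)–(c): forbidden (ΔS, ΔJ).
(b)–(d): forbidden (ΔS, ΔL, ΔJ).
(c)–(d): forbidden (parity, ΔL).
Allowed pairs: 0 of 6.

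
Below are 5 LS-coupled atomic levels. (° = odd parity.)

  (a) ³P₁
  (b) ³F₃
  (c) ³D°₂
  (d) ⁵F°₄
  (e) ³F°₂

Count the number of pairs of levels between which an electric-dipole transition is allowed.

3

(a)–(b): forbidden (parity, ΔL, ΔJ).
(a)–(c): allowed.
(a)–(d): forbidden (ΔS, ΔL, ΔJ).
(a)–(e): forbidden (ΔL).
(b)–(c): allowed.
(b)–(d): forbidden (ΔS).
(b)–(e): allowed.
(c)–(d): forbidden (parity, ΔS, ΔJ).
(c)–(e): forbidden (parity).
(d)–(e): forbidden (parity, ΔS, ΔJ).
Allowed pairs: 3 of 10.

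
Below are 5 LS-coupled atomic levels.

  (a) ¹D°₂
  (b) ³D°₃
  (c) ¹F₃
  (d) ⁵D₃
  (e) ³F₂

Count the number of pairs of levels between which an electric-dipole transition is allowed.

(a)–(b): forbidden (parity, ΔS).
(a)–(c): allowed.
(a)–(d): forbidden (ΔS).
(a)–(e): forbidden (ΔS).
(b)–(c): forbidden (ΔS).
(b)–(d): forbidden (ΔS).
(b)–(e): allowed.
(c)–(d): forbidden (parity, ΔS).
(c)–(e): forbidden (parity, ΔS).
(d)–(e): forbidden (parity, ΔS).
Allowed pairs: 2 of 10.

2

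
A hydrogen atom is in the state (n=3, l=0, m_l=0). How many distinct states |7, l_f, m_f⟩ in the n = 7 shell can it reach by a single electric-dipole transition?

E1 requires Δl = ±1, so l_f ∈ {-1, 1}; with 0 ≤ l_f ≤ n_f−1 = 6, the allowed l_f values are {1}.
For l_f = 1: m_f ∈ {m_i−1, m_i, m_i+1} ∩ [−1, 1] = {-1, 0, 1} → 3 states.
Total: 3.

3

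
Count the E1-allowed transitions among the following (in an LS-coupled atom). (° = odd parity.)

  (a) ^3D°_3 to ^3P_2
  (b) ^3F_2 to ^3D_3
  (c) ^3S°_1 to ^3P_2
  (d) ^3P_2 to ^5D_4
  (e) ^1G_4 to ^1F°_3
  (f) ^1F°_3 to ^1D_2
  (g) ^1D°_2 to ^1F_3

(a) allowed
(b) forbidden (parity fails)
(c) allowed
(d) forbidden (parity, ΔS, ΔJ fail)
(e) allowed
(f) allowed
(g) allowed
Total allowed: 5 of 7.

5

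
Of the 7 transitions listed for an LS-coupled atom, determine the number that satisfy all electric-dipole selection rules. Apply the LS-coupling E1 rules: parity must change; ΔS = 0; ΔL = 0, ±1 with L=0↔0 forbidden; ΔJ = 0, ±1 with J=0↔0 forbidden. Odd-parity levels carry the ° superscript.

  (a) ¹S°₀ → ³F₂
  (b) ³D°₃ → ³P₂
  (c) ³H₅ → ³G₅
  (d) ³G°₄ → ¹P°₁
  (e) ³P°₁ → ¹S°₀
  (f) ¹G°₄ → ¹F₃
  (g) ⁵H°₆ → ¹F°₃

(a) forbidden (ΔS, ΔL, ΔJ fail)
(b) allowed
(c) forbidden (parity fails)
(d) forbidden (parity, ΔS, ΔL, ΔJ fail)
(e) forbidden (parity, ΔS fail)
(f) allowed
(g) forbidden (parity, ΔS, ΔL, ΔJ fail)
Total allowed: 2 of 7.

2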